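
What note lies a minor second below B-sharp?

B down a major second is A, so the target letter is A.
From B#, a minor second is 1 semitone down: A##.

A##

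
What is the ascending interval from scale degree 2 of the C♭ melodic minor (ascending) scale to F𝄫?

Scale degree 2 of Cb melodic minor (ascending) is Db.
Db up to Fbb: letters D→F make it a third; 2 semitones makes it diminished.

diminished third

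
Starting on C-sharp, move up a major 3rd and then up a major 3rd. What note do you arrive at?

G##

A major third up from C# is E# (letter E, 4 semitones up).
A major third up from E# is G## (letter G, 4 semitones up).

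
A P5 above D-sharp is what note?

A#

D up a perfect fifth is A, so the target letter is A.
From D#, a perfect fifth is 7 semitones up: A#.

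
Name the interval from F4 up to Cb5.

Counting letters F–G–A–B–C gives a fifth.
F→Cb = 6 semitones, 1 narrower than the perfect fifth (7), so diminished.

diminished fifth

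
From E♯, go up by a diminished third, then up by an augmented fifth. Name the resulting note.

A diminished third up from E# is G (letter G, 2 semitones up).
An augmented fifth up from G is D# (letter D, 8 semitones up).

D#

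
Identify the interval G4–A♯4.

augmented second

Counting letters G–A gives a second.
G→A# = 3 semitones, 1 wider than the major second (2), so augmented.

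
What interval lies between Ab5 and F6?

Counting letters A–B–C–D–E–F gives a sixth.
Ab→F = 9 semitones, exactly the major sixth.

major sixth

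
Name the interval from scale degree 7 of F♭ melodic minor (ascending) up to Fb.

minor second

Scale degree 7 of Fb melodic minor (ascending) is Eb.
Eb up to Fb: letters E→F make it a second; 1 semitone makes it minor.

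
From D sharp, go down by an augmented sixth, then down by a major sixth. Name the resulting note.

Ab

An augmented sixth down from D# is F (letter F, 10 semitones down).
A major sixth down from F is Ab (letter A, 9 semitones down).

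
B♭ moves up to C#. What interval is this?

augmented second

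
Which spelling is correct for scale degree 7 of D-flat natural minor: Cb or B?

Each scale degree takes a distinct letter name. Degree 7 of a scale on D must use the letter C.
Cb and B are enharmonically the same pitch, but only Cb uses the letter C, so it is the correct spelling here.

Cb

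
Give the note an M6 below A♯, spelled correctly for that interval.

A sixth below A lands on the letter C.
A major sixth spans 9 semitones, so A# moves to pitch class 1. On the letter C that is C#.

C#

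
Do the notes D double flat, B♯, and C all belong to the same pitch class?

Yes

Dbb is pitch class 0; B# is pitch class 0; C is pitch class 0.
All spellings map to pitch class 0, so they are enharmonically equivalent.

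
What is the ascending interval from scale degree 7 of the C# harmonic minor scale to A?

Scale degree 7 of C# harmonic minor is B#.
B# up to A: letters B→A make it a seventh; 9 semitones makes it diminished.

diminished seventh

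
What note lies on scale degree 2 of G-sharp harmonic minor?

Degree 2 takes the letter 1 step above G, which is A.
In harmonic minor, degree 2 sits 2 semitones above the tonic. G# + 2 semitones is pitch class 10, spelled on A as A#.

A#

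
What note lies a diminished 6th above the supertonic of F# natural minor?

The supertonic of F# natural minor is G#.
A diminished sixth (7 semitones) above G# lands on the letter E, giving Eb.

Eb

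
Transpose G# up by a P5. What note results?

A fifth above G lands on the letter D.
A perfect fifth spans 7 semitones, so G# moves to pitch class 3. On the letter D that is D#.

D#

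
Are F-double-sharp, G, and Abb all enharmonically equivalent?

F## is pitch class 7; G is pitch class 7; Abb is pitch class 7.
All spellings map to pitch class 7, so they are enharmonically equivalent.

Yes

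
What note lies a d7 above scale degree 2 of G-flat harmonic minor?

Scale degree 2 of Gb harmonic minor is Ab.
A diminished seventh (9 semitones) above Ab lands on the letter G, giving Gbb.

Gbb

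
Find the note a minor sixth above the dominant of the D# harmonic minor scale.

The dominant of D# harmonic minor is A#.
A minor sixth (8 semitones) above A# lands on the letter F, giving F#.

F#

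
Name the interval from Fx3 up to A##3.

Counting letters F–G–A gives a third.
F##→A## = 4 semitones, exactly the major third.

major third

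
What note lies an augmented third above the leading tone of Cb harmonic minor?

D#

The leading tone of Cb harmonic minor is Bb.
An augmented third (5 semitones) above Bb lands on the letter D, giving D#.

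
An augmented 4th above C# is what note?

A fourth above C lands on the letter F.
An augmented fourth spans 6 semitones, so C# moves to pitch class 7. On the letter F that is F##.

F##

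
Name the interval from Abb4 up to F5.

The letter names run A→F, a span of 5 letter steps, so the interval is some kind of sixth.
Abb to F is 10 semitones. A major sixth is 9, so 10 makes it augmented.

augmented sixth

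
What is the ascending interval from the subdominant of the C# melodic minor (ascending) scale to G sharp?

The subdominant of C# melodic minor (ascending) is F#.
F# up to G#: letters F→G make it a second; 2 semitones makes it major.

major second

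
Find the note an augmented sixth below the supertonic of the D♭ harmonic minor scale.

The supertonic of Db harmonic minor is Eb.
An augmented sixth (10 semitones) below Eb lands on the letter G, giving Gbb.

Gbb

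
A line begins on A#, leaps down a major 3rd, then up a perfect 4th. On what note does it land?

B

A major third down from A# is F# (letter F, 4 semitones down).
A perfect fourth up from F# is B (letter B, 5 semitones up).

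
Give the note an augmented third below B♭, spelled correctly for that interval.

Gbb

A third below B lands on the letter G.
An augmented third spans 5 semitones, so Bb moves to pitch class 5. On the letter G that is Gbb.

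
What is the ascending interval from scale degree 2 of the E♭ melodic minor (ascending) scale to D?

Scale degree 2 of Eb melodic minor (ascending) is F.
F up to D: letters F→D make it a sixth; 9 semitones makes it major.

major sixth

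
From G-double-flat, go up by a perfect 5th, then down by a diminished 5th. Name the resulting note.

A perfect fifth up from Gbb is Dbb (letter D, 7 semitones up).
A diminished fifth down from Dbb is Gb (letter G, 6 semitones down).

Gb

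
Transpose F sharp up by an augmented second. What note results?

A second above F lands on the letter G.
An augmented second spans 3 semitones, so F# moves to pitch class 9. On the letter G that is G##.

G##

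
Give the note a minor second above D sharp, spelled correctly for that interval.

D up a major second is E, so the target letter is E.
From D#, a minor second is 1 semitone up: E.

E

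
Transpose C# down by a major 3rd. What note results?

A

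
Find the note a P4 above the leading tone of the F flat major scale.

Ab

The leading tone of Fb major is Eb.
A perfect fourth (5 semitones) above Eb lands on the letter A, giving Ab.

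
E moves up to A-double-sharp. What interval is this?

Counting letters E–F–G–A gives a fourth.
E→A## = 7 semitones, 2 wider than the perfect fourth (5), so doubly augmented.

doubly augmented fourth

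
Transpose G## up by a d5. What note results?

D#

G up a perfect fifth is D, so the target letter is D.
From G##, a diminished fifth is 6 semitones up: D#.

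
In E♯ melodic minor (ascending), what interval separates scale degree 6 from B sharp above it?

Scale degree 6 of E# melodic minor (ascending) is C##.
C## up to B#: letters C→B make it a seventh; 10 semitones makes it minor.

minor seventh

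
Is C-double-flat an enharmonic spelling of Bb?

Cbb is pitch class 10; Bb is pitch class 10.
All spellings map to pitch class 10, so they are enharmonically equivalent.

Yes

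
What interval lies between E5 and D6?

Counting letters E–F–G–A–B–C–D gives a seventh.
E→D = 10 semitones, 1 narrower than the major seventh (11), so minor.

minor seventh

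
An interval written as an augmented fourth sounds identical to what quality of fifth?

An augmented fourth spans 6 semitones.
A fifth spanning 6 semitones is diminished (the perfect fifth is 7).

diminished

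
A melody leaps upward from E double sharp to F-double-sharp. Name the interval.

Counting letters E–F gives a second.
E##→F## = 1 semitone, 1 narrower than the major second (2), so minor.

minor second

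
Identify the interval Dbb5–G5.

doubly augmented fourth

Counting letters D–E–F–G gives a fourth.
Dbb→G = 7 semitones, 2 wider than the perfect fourth (5), so doubly augmented.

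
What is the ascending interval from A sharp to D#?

perfect fourth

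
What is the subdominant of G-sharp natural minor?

The G# natural minor scale runs G# A# B C# D# E F#.
Degree 4 is C#.

C#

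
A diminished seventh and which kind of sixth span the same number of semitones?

A diminished seventh spans 9 semitones.
A sixth spanning 9 semitones is major (the major sixth is 9).

major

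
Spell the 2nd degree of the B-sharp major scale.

C##

Degree 2 takes the letter 1 step above B, which is C.
In major, degree 2 sits 2 semitones above the tonic. B# + 2 semitones is pitch class 2, spelled on C as C##.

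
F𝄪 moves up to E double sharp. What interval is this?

major seventh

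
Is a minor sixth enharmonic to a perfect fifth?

A minor sixth spans 8 semitones; a perfect fifth spans 7.
The spans differ, so they are not enharmonic equivalents.

No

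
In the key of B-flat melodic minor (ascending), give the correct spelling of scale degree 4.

Eb

The Bb melodic minor (ascending) scale runs Bb C Db Eb F G A.
Degree 4 is Eb.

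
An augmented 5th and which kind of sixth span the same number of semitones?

minor

An augmented fifth spans 8 semitones.
A sixth spanning 8 semitones is minor (the major sixth is 9).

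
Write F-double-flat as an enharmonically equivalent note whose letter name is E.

Eb

Fbb is pitch class 3. The letter E alone is pitch class 4.
To reach pitch class 3 from E requires an offset of -1 semitone, i.e. flat: Eb.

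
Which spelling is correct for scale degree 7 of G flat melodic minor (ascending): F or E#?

F

Each scale degree takes a distinct letter name. Degree 7 of a scale on G must use the letter F.
F and E# are enharmonically the same pitch, but only F uses the letter F, so it is the correct spelling here.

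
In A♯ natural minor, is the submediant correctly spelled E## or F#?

F#

Each scale degree takes a distinct letter name. Degree 6 of a scale on A must use the letter F.
F# and E## are enharmonically the same pitch, but only F# uses the letter F, so it is the correct spelling here.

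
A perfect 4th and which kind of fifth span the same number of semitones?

doubly diminished

A perfect fourth spans 5 semitones.
A fifth spanning 5 semitones is doubly diminished (the perfect fifth is 7).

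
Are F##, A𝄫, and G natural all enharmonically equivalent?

Yes

F## = pitch class 7 and Abb = pitch class 7 and G = pitch class 7 — the same pitch class, so they are enharmonic equivalents.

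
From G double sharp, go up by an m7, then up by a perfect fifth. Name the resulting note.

C##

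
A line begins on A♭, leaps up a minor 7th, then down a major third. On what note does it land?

Ebb

A minor seventh up from Ab is Gb (letter G, 10 semitones up).
A major third down from Gb is Ebb (letter E, 4 semitones down).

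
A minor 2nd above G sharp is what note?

A second above G lands on the letter A.
A minor second spans 1 semitone, so G# moves to pitch class 9. On the letter A that is A.

A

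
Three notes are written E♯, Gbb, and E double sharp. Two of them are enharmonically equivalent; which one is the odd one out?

In 12-tone equal temperament, enharmonic equivalents share a pitch class. E# is pitch class 5; Gbb is pitch class 5; E## is pitch class 6.
E# and Gbb share pitch class 5, while E## is pitch class 6.

E##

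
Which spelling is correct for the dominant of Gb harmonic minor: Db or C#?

Db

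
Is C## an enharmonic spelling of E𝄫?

C## = pitch class 2 and Ebb = pitch class 2 — the same pitch class, so they are enharmonic equivalents.

Yes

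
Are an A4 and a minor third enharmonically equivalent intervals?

An augmented fourth spans 6 semitones; a minor third spans 3.
The spans differ, so they are not enharmonic equivalents.

No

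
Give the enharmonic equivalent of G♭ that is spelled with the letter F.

Gb is pitch class 6. The letter F alone is pitch class 5.
To reach pitch class 6 from F requires an offset of +1 semitone, i.e. sharp: F#.

F#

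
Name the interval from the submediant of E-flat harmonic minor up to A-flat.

major sixth

The submediant of Eb harmonic minor is Cb.
Cb up to Ab: letters C→A make it a sixth; 9 semitones makes it major.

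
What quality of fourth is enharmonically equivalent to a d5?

augmented

A diminished fifth spans 6 semitones.
A fourth spanning 6 semitones is augmented (the perfect fourth is 5).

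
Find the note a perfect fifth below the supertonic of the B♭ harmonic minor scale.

F

The supertonic of Bb harmonic minor is C.
A perfect fifth (7 semitones) below C lands on the letter F, giving F.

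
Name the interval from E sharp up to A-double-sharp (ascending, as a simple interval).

augmented fourth

The letter names run E→A, a span of 3 letter steps, so the interval is some kind of fourth.
E# to A## is 6 semitones. A perfect fourth is 5, so 6 makes it augmented.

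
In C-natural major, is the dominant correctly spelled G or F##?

G

Each scale degree takes a distinct letter name. Degree 5 of a scale on C must use the letter G.
G and F## are enharmonically the same pitch, but only G uses the letter G, so it is the correct spelling here.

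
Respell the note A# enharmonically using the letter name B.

A# is pitch class 10. The letter B alone is pitch class 11.
To reach pitch class 10 from B requires an offset of -1 semitone, i.e. flat: Bb.

Bb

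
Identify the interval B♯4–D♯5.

minor third

The letter names run B→D, a span of 2 letter steps, so the interval is some kind of third.
B# to D# is 3 semitones. A major third is 4, so 3 makes it minor.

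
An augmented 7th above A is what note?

A up a major seventh is G#, so the target letter is G.
From A, an augmented seventh is 12 semitones up: G##.

G##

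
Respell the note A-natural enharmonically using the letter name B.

Bbb

A is pitch class 9. The letter B alone is pitch class 11.
To reach pitch class 9 from B requires an offset of -2 semitones, i.e. double flat: Bbb.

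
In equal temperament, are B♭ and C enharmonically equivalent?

No

Bb is pitch class 10; C is pitch class 0.
The pitch classes differ (10 vs. 0), so they are not enharmonic equivalents.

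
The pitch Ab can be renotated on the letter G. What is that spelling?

Plain G sits 1 semitone below Ab, so on the letter G the same pitch needs a sharp: G#.

G#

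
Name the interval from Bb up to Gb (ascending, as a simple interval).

minor sixth

The letter names run B→G, a span of 5 letter steps, so the interval is some kind of sixth.
Bb to Gb is 8 semitones. A major sixth is 9, so 8 makes it minor.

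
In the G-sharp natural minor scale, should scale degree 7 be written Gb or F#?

F#

Each scale degree takes a distinct letter name. Degree 7 of a scale on G must use the letter F.
F# and Gb are enharmonically the same pitch, but only F# uses the letter F, so it is the correct spelling here.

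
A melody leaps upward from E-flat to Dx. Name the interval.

doubly augmented seventh

The letter names run E→D, a span of 6 letter steps, so the interval is some kind of seventh.
Eb to D## is 13 semitones. A major seventh is 11, so 13 makes it doubly augmented.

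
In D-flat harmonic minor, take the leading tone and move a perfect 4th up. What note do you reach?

The leading tone of Db harmonic minor is C.
A perfect fourth (5 semitones) above C lands on the letter F, giving F.

F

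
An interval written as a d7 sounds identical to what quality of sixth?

A diminished seventh spans 9 semitones.
A sixth spanning 9 semitones is major (the major sixth is 9).

major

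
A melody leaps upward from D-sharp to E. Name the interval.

minor second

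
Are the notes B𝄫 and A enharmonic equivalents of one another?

Yes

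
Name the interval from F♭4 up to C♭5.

Counting letters F–G–A–B–C gives a fifth.
Fb→Cb = 7 semitones, exactly the perfect fifth.

perfect fifth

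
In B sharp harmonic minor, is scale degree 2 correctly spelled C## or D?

Each scale degree takes a distinct letter name. Degree 2 of a scale on B must use the letter C.
C## and D are enharmonically the same pitch, but only C## uses the letter C, so it is the correct spelling here.

C##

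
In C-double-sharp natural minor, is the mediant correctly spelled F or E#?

E#

Each scale degree takes a distinct letter name. Degree 3 of a scale on C must use the letter E.
E# and F are enharmonically the same pitch, but only E# uses the letter E, so it is the correct spelling here.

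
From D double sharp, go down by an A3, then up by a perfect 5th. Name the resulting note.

F#

An augmented third down from D## is B (letter B, 5 semitones down).
A perfect fifth up from B is F# (letter F, 7 semitones up).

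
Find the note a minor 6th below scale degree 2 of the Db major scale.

Scale degree 2 of Db major is Eb.
A minor sixth (8 semitones) below Eb lands on the letter G, giving G.

G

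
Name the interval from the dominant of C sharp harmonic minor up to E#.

major sixth

The dominant of C# harmonic minor is G#.
G# up to E#: letters G→E make it a sixth; 9 semitones makes it major.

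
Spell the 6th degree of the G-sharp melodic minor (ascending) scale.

E#

Degree 6 takes the letter 5 steps above G, which is E.
In melodic minor (ascending), degree 6 sits 9 semitones above the tonic. G# + 9 semitones is pitch class 5, spelled on E as E#.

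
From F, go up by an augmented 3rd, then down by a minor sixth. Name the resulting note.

An augmented third up from F is A# (letter A, 5 semitones up).
A minor sixth down from A# is C## (letter C, 8 semitones down).

C##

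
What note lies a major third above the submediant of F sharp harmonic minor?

The submediant of F# harmonic minor is D.
A major third (4 semitones) above D lands on the letter F, giving F#.

F#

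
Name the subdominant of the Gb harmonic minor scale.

The Gb harmonic minor scale runs Gb Ab Bbb Cb Db Ebb F.
Degree 4 is Cb.

Cb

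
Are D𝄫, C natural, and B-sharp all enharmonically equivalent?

Dbb = pitch class 0 and C = pitch class 0 and B# = pitch class 0 — the same pitch class, so they are enharmonic equivalents.

Yes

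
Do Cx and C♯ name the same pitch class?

No

Two spellings are enharmonically equivalent only if they share a pitch class.
Here C## → 2, C# → 1; 1 ≠ 2, so they are not.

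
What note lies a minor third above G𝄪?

A third above G lands on the letter B.
A minor third spans 3 semitones, so G## moves to pitch class 0. On the letter B that is B#.

B#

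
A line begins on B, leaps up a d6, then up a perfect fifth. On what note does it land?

Db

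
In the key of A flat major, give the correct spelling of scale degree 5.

Degree 5 takes the letter 4 steps above A, which is E.
In major, degree 5 sits 7 semitones above the tonic. Ab + 7 semitones is pitch class 3, spelled on E as Eb.

Eb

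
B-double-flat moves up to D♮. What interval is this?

The letter names run B→D, a span of 2 letter steps, so the interval is some kind of third.
Bbb to D is 5 semitones. A major third is 4, so 5 makes it augmented.

augmented third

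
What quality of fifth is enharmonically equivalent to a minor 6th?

augmented

A minor sixth spans 8 semitones.
A fifth spanning 8 semitones is augmented (the perfect fifth is 7).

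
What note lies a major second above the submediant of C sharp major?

The submediant of C# major is A#.
A major second (2 semitones) above A# lands on the letter B, giving B#.

B#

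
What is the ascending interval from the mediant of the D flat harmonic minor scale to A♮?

The mediant of Db harmonic minor is Fb.
Fb up to A: letters F→A make it a third; 5 semitones makes it augmented.

augmented third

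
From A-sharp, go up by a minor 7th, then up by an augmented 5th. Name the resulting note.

D##

A minor seventh up from A# is G# (letter G, 10 semitones up).
An augmented fifth up from G# is D## (letter D, 8 semitones up).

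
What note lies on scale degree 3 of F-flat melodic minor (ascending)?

Degree 3 takes the letter 2 steps above F, which is A.
In melodic minor (ascending), degree 3 sits 3 semitones above the tonic. Fb + 3 semitones is pitch class 7, spelled on A as Abb.

Abb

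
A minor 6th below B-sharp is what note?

A sixth below B lands on the letter D.
A minor sixth spans 8 semitones, so B# moves to pitch class 4. On the letter D that is D##.

D##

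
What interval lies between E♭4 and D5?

major seventh

The letter names run E→D, a span of 6 letter steps, so the interval is some kind of seventh.
Eb to D is 11 semitones. A major seventh is 11, so 11 makes it major.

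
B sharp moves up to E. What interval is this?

Counting letters B–C–D–E gives a fourth.
B#→E = 4 semitones, 1 narrower than the perfect fourth (5), so diminished.

diminished fourth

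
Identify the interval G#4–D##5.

augmented fifth

Counting letters G–A–B–C–D gives a fifth.
G#→D## = 8 semitones, 1 wider than the perfect fifth (7), so augmented.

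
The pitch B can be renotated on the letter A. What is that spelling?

A##

B is pitch class 11. The letter A alone is pitch class 9.
To reach pitch class 11 from A requires an offset of +2 semitones, i.e. double sharp: A##.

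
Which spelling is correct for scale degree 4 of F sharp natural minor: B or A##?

Each scale degree takes a distinct letter name. Degree 4 of a scale on F must use the letter B.
B and A## are enharmonically the same pitch, but only B uses the letter B, so it is the correct spelling here.

B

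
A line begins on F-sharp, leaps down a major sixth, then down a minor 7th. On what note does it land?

B

A major sixth down from F# is A (letter A, 9 semitones down).
A minor seventh down from A is B (letter B, 10 semitones down).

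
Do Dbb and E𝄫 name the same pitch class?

Two spellings are enharmonically equivalent only if they share a pitch class.
Here Dbb → 0, Ebb → 2; 0 ≠ 2, so they are not.

No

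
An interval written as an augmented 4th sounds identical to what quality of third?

An augmented fourth spans 6 semitones.
A third spanning 6 semitones is doubly augmented (the major third is 4).

doubly augmented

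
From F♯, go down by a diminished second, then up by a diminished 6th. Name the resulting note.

C#

A diminished second down from F# is E## (letter E, 0 semitones down).
A diminished sixth up from E## is C# (letter C, 7 semitones up).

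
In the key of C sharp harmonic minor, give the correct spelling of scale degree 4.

F#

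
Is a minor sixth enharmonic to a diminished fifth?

A minor sixth spans 8 semitones; a diminished fifth spans 6.
The spans differ, so they are not enharmonic equivalents.

No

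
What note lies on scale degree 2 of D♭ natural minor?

Eb

Degree 2 takes the letter 1 step above D, which is E.
In natural minor, degree 2 sits 2 semitones above the tonic. Db + 2 semitones is pitch class 3, spelled on E as Eb.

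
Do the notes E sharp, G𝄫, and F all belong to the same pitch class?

Yes

E# is pitch class 5; Gbb is pitch class 5; F is pitch class 5.
All spellings map to pitch class 5, so they are enharmonically equivalent.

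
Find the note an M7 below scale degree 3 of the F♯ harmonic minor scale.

Scale degree 3 of F# harmonic minor is A.
A major seventh (11 semitones) below A lands on the letter B, giving Bb.

Bb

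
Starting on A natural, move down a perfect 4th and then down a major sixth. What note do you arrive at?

A perfect fourth down from A is E (letter E, 5 semitones down).
A major sixth down from E is G (letter G, 9 semitones down).

G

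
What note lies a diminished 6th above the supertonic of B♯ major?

The supertonic of B# major is C##.
A diminished sixth (7 semitones) above C## lands on the letter A, giving A.

A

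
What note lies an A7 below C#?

Db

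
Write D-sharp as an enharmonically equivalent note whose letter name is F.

D# is pitch class 3. The letter F alone is pitch class 5.
To reach pitch class 3 from F requires an offset of -2 semitones, i.e. double flat: Fbb.

Fbb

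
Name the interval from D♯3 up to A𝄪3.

augmented fifth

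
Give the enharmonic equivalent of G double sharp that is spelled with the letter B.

G## is pitch class 9. The letter B alone is pitch class 11.
To reach pitch class 9 from B requires an offset of -2 semitones, i.e. double flat: Bbb.

Bbb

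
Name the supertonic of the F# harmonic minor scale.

The F# harmonic minor scale runs F# G# A B C# D E#.
Degree 2 is G#.

G#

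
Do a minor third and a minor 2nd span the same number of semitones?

No

A minor third spans 3 semitones; a minor second spans 1.
The spans differ, so they are not enharmonic equivalents.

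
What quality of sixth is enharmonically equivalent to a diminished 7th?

A diminished seventh spans 9 semitones.
A sixth spanning 9 semitones is major (the major sixth is 9).

major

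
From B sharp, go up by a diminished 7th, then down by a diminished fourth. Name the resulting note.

E#

A diminished seventh up from B# is A (letter A, 9 semitones up).
A diminished fourth down from A is E# (letter E, 4 semitones down).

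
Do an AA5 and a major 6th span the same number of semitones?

Yes

A doubly augmented fifth spans 9 semitones; a major sixth spans 9.
They are enharmonically equivalent.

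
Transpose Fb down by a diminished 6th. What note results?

A sixth below F lands on the letter A.
A diminished sixth spans 7 semitones, so Fb moves to pitch class 9. On the letter A that is A.

A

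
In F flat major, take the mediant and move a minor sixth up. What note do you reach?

The mediant of Fb major is Ab.
A minor sixth (8 semitones) above Ab lands on the letter F, giving Fb.

Fb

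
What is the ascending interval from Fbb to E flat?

Counting letters F–G–A–B–C–D–E gives a seventh.
Fbb→Eb = 12 semitones, 1 wider than the major seventh (11), so augmented.

augmented seventh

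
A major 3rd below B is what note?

G

B down a major third is G, so the target letter is G.
From B, a major third is 4 semitones down: G.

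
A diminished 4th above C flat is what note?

Fbb

A fourth above C lands on the letter F.
A diminished fourth spans 4 semitones, so Cb moves to pitch class 3. On the letter F that is Fbb.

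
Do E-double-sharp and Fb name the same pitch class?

No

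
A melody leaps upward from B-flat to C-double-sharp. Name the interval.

doubly augmented second

Counting letters B–C gives a second.
Bb→C## = 4 semitones, 2 wider than the major second (2), so doubly augmented.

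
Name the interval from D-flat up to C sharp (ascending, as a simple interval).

augmented seventh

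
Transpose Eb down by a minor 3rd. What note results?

C

A third below E lands on the letter C.
A minor third spans 3 semitones, so Eb moves to pitch class 0. On the letter C that is C.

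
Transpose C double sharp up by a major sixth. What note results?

A sixth above C lands on the letter A.
A major sixth spans 9 semitones, so C## moves to pitch class 11. On the letter A that is A##.

A##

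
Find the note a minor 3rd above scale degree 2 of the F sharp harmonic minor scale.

B

Scale degree 2 of F# harmonic minor is G#.
A minor third (3 semitones) above G# lands on the letter B, giving B.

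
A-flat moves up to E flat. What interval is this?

Counting letters A–B–C–D–E gives a fifth.
Ab→Eb = 7 semitones, exactly the perfect fifth.

perfect fifth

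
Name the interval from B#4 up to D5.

The letter names run B→D, a span of 2 letter steps, so the interval is some kind of third.
B# to D is 2 semitones. A major third is 4, so 2 makes it diminished.

diminished third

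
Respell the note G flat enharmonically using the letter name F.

F#

Gb is pitch class 6. The letter F alone is pitch class 5.
To reach pitch class 6 from F requires an offset of +1 semitone, i.e. sharp: F#.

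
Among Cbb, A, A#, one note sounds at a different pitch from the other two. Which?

In 12-tone equal temperament, enharmonic equivalents share a pitch class. Cbb is pitch class 10; A is pitch class 9; A# is pitch class 10.
Cbb and A# share pitch class 10, while A is pitch class 9.

A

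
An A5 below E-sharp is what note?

A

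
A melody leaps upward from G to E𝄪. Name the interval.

The letter names run G→E, a span of 5 letter steps, so the interval is some kind of sixth.
G to E## is 11 semitones. A major sixth is 9, so 11 makes it doubly augmented.

doubly augmented sixth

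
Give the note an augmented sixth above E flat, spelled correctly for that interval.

E up a major sixth is C#, so the target letter is C.
From Eb, an augmented sixth is 10 semitones up: C#.

C#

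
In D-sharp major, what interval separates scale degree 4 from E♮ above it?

minor sixth

Scale degree 4 of D# major is G#.
G# up to E: letters G→E make it a sixth; 8 semitones makes it minor.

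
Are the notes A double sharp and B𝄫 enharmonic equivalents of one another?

A## is pitch class 11; Bbb is pitch class 9.
The pitch classes differ (11 vs. 9), so they are not enharmonic equivalents.

No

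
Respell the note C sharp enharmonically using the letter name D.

Db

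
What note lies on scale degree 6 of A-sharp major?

F##

Degree 6 takes the letter 5 steps above A, which is F.
In major, degree 6 sits 9 semitones above the tonic. A# + 9 semitones is pitch class 7, spelled on F as F##.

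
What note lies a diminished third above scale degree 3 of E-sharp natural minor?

Bb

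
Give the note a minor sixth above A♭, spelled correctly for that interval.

A up a major sixth is F#, so the target letter is F.
From Ab, a minor sixth is 8 semitones up: Fb.

Fb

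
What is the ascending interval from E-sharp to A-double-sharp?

augmented fourth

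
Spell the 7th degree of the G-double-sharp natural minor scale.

The G## natural minor scale runs G## A## B# C## D## E# F##.
Degree 7 is F##.

F##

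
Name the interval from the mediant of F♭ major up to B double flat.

The mediant of Fb major is Ab.
Ab up to Bbb: letters A→B make it a second; 1 semitone makes it minor.

minor second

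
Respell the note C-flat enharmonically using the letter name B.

Cb is pitch class 11. The letter B alone is pitch class 11.
Pitch class 11 on B needs no accidental: B.

B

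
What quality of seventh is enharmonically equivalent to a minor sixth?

A minor sixth spans 8 semitones.
A seventh spanning 8 semitones is doubly diminished (the major seventh is 11).

doubly diminished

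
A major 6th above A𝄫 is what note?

A up a major sixth is F#, so the target letter is F.
From Abb, a major sixth is 9 semitones up: Fb.

Fb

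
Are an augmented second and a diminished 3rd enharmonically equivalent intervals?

No

An augmented second spans 3 semitones; a diminished third spans 2.
The spans differ, so they are not enharmonic equivalents.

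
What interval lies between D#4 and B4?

minor sixth

The letter names run D→B, a span of 5 letter steps, so the interval is some kind of sixth.
D# to B is 8 semitones. A major sixth is 9, so 8 makes it minor.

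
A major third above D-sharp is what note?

F##

A third above D lands on the letter F.
A major third spans 4 semitones, so D# moves to pitch class 7. On the letter F that is F##.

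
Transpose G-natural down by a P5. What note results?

A fifth below G lands on the letter C.
A perfect fifth spans 7 semitones, so G moves to pitch class 0. On the letter C that is C.

C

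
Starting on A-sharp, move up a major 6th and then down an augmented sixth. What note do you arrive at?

A major sixth up from A# is F## (letter F, 9 semitones up).
An augmented sixth down from F## is A (letter A, 10 semitones down).

A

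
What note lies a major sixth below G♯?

A sixth below G lands on the letter B.
A major sixth spans 9 semitones, so G# moves to pitch class 11. On the letter B that is B.

B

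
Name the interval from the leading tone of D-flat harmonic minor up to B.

major seventh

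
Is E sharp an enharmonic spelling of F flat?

No

Two spellings are enharmonically equivalent only if they share a pitch class.
Here E# → 5, Fb → 4; 4 ≠ 5, so they are not.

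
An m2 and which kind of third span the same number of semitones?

A minor second spans 1 semitone.
A third spanning 1 semitone is doubly diminished (the major third is 4).

doubly diminished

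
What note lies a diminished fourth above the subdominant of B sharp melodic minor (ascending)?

The subdominant of B# melodic minor (ascending) is E#.
A diminished fourth (4 semitones) above E# lands on the letter A, giving A.

A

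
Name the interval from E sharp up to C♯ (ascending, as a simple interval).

minor sixth

Counting letters E–F–G–A–B–C gives a sixth.
E#→C# = 8 semitones, 1 narrower than the major sixth (9), so minor.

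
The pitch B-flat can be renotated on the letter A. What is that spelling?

Plain A sits 1 semitone below Bb, so on the letter A the same pitch needs a sharp: A#.

A#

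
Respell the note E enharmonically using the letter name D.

D##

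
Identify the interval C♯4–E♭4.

diminished third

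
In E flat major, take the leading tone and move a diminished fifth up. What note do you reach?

Ab

The leading tone of Eb major is D.
A diminished fifth (6 semitones) above D lands on the letter A, giving Ab.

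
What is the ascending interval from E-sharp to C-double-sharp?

major sixth

The letter names run E→C, a span of 5 letter steps, so the interval is some kind of sixth.
E# to C## is 9 semitones. A major sixth is 9, so 9 makes it major.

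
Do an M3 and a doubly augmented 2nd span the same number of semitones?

Yes

A major third spans 4 semitones; a doubly augmented second spans 4.
They are enharmonically equivalent.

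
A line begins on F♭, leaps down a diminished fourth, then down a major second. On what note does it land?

A diminished fourth down from Fb is C (letter C, 4 semitones down).
A major second down from C is Bb (letter B, 2 semitones down).

Bb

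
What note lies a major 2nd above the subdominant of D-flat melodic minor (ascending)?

The subdominant of Db melodic minor (ascending) is Gb.
A major second (2 semitones) above Gb lands on the letter A, giving Ab.

Ab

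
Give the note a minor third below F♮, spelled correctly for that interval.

F down a major third is Db, so the target letter is D.
From F, a minor third is 3 semitones down: D.

D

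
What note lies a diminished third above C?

Ebb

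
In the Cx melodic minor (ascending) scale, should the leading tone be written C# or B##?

B##

Each scale degree takes a distinct letter name. Degree 7 of a scale on C must use the letter B.
B## and C# are enharmonically the same pitch, but only B## uses the letter B, so it is the correct spelling here.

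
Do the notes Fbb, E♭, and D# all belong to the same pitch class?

Yes

Fbb is pitch class 3; Eb is pitch class 3; D# is pitch class 3.
All spellings map to pitch class 3, so they are enharmonically equivalent.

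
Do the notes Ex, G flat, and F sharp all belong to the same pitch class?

E## = pitch class 6 and Gb = pitch class 6 and F# = pitch class 6 — the same pitch class, so they are enharmonic equivalents.

Yes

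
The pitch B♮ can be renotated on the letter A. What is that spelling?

A##

Plain A sits 2 semitones below B, so on the letter A the same pitch needs a double sharp: A##.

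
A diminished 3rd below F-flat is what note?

F down a major third is Db, so the target letter is D.
From Fb, a diminished third is 2 semitones down: D.

D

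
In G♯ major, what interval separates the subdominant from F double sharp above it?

augmented fourth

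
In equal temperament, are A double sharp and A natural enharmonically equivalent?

No

Two spellings are enharmonically equivalent only if they share a pitch class.
Here A## → 11, A → 9; 9 ≠ 11, so they are not.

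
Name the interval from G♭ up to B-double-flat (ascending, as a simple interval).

minor third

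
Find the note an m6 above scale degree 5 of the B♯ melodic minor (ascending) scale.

D#

Scale degree 5 of B# melodic minor (ascending) is F##.
A minor sixth (8 semitones) above F## lands on the letter D, giving D#.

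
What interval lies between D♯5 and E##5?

augmented second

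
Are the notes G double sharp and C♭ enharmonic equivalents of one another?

No

Two spellings are enharmonically equivalent only if they share a pitch class.
Here G## → 9, Cb → 11; 9 ≠ 11, so they are not.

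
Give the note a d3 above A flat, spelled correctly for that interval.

A third above A lands on the letter C.
A diminished third spans 2 semitones, so Ab moves to pitch class 10. On the letter C that is Cbb.

Cbb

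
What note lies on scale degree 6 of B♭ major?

G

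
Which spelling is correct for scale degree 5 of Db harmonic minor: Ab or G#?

Each scale degree takes a distinct letter name. Degree 5 of a scale on D must use the letter A.
Ab and G# are enharmonically the same pitch, but only Ab uses the letter A, so it is the correct spelling here.

Ab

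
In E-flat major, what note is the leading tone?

D

The Eb major scale runs Eb F G Ab Bb C D.
Degree 7 is D.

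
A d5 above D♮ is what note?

Ab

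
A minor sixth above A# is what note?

A up a major sixth is F#, so the target letter is F.
From A#, a minor sixth is 8 semitones up: F#.

F#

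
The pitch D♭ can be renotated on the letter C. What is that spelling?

C#

Plain C sits 1 semitone below Db, so on the letter C the same pitch needs a sharp: C#.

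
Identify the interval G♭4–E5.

The letter names run G→E, a span of 5 letter steps, so the interval is some kind of sixth.
Gb to E is 10 semitones. A major sixth is 9, so 10 makes it augmented.

augmented sixth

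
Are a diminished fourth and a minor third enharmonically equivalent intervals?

No

A diminished fourth spans 4 semitones; a minor third spans 3.
The spans differ, so they are not enharmonic equivalents.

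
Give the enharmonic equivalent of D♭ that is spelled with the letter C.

Plain C sits 1 semitone below Db, so on the letter C the same pitch needs a sharp: C#.

C#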